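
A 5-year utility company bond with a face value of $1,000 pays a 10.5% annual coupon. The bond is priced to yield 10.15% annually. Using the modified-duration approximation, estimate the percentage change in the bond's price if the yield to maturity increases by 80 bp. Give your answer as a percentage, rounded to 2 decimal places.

-3.01%

Periodic yield y = 0.1015. Modified duration first:
  t   CF        PV=CF/(1+0.1015)^t    t·PV
  1       105.00        95.3246        95.3246
  2       105.00        86.5407       173.0814
  3       105.00        78.5662       235.6986
  4       105.00        71.3266       285.3062
  5     1,105.00       681.4591     3,407.2953
  Σ                  1,013.2171     4,196.7061
P = 1,013.2171; D_Mac = 4.14196 yrs; D_mod = 4.14196/(1+0.1015) = 3.76029 yrs.
ΔP/P ≈ -D_mod · Δy = -3.76029 × (+0.008) = -0.030082 = -3.0082%.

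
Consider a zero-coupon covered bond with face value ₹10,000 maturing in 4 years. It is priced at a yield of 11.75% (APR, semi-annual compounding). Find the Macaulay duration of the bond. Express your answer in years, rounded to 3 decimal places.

4.000 years

A zero-coupon bond has a single cash flow at maturity, so its Macaulay duration equals its maturity: 4 years.
(Equivalently: 8 semi-annual periods ÷ 2 = 4 years.)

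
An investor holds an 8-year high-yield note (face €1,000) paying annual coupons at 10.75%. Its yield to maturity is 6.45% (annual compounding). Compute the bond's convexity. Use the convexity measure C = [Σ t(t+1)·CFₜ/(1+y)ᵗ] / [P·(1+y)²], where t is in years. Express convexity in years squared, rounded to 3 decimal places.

42.803

With y = 0.0645:
  t   CF        PV=CF/(1+0.0645)^t    t·PV        t(t+1)·PV
  1       107.50       100.9864       100.9864         201.9728
  2       107.50        94.8674       189.7349         569.2046
  3       107.50        89.1192       267.3577       1,069.4309
  4       107.50        83.7193       334.8774       1,674.3868
  5       107.50        78.6466       393.2332       2,359.3990
  6       107.50        73.8813       443.2877       3,103.0142
  7       107.50        69.4047       485.8328       3,886.6625
  8     1,107.50       671.7047     5,373.6379      48,362.7408
  Σ                  1,262.3297     7,588.9479      61,226.8115
P = 1,262.3297.
Convexity = Σ t(t+1)·PV / [P·(1+y)²] = 61,226.8115 / (1,262.3297 × 1.133160) = 42.80332.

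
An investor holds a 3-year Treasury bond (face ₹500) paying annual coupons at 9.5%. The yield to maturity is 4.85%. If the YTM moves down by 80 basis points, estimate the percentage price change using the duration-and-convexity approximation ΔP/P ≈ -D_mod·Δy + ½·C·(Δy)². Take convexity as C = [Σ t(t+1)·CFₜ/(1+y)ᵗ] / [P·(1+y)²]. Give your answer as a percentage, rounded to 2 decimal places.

+2.14%

With y = 0.0485:
  t   CF        PV=CF/(1+0.0485)^t    t·PV        t(t+1)·PV
  1        47.50        45.3028        45.3028          90.6056
  2        47.50        43.2073        86.4145         259.2436
  3       547.50       474.9838     1,424.9515       5,699.8059
  Σ                    563.4939     1,556.6688       6,049.6551
P = 563.4939; D_Mac = 2.76253 yrs; D_mod = 2.63474 yrs; C = 9.76573.
Duration effect: -2.63474 × (-0.008) = +0.021078
Convexity effect: 0.5 × 9.76573 × (-0.008)² = +0.0003125
ΔP/P ≈ +0.021078 + 0.0003125 = +0.021390 = +2.1390%.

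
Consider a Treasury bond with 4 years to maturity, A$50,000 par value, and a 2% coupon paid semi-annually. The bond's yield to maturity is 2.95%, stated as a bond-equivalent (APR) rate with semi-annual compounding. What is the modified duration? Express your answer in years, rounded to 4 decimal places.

3.8049 years

Periodic yield y = 0.01475. First find Macaulay duration:
  t   CF        PV=CF/(1+0.01475)^t    t·PV
  1       500.00       492.7322       492.7322
  2       500.00       485.5700       971.1401
  3       500.00       478.5120     1,435.5360
  4       500.00       471.5565     1,886.2261
  5       500.00       464.7022     2,323.5109
  6       500.00       457.9474     2,747.6847
  7       500.00       451.2909     3,159.0364
  8    50,500.00    44,917.8436   359,342.7484
  Σ                 48,220.1549   372,358.6147
P = 48,220.1549; Macaulay duration = 372,358.6147 / 48,220.1549 = 7.72205 half-year periods = 3.86103 years.
Modified duration = D_Mac / (1 + y) = 3.86103 / 1.01475 = 3.80490 years.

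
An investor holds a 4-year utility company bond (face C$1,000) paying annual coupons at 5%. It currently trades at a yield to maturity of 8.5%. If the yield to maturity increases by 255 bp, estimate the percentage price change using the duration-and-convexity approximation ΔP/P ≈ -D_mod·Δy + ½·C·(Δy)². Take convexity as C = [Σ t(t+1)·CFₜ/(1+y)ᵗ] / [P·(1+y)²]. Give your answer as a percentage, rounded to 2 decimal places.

-8.21%

With y = 0.085:
  t   CF        PV=CF/(1+0.085)^t    t·PV        t(t+1)·PV
  1        50.00        46.0829        46.0829          92.1659
  2        50.00        42.4728        84.9455         254.8366
  3        50.00        39.1454       117.4362         469.7449
  4     1,050.00       757.6530     3,030.6120      15,153.0600
  Σ                    885.3541     3,279.0767      15,969.8073
P = 885.3541; D_Mac = 3.70369 yrs; D_mod = 3.41354 yrs; C = 15.32227.
Duration effect: -3.41354 × (+0.0255) = -0.087045
Convexity effect: 0.5 × 15.32227 × (0.0255)² = +0.0049817
ΔP/P ≈ -0.087045 + 0.0049817 = -0.082064 = -8.2064%.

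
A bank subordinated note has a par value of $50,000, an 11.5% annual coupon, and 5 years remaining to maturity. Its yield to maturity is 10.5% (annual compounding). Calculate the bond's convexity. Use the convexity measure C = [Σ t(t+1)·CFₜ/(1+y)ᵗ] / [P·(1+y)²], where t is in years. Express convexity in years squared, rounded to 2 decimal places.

With y = 0.105:
  t   CF        PV=CF/(1+0.105)^t    t·PV        t(t+1)·PV
  1     5,750.00     5,203.6199     5,203.6199      10,407.2398
  2     5,750.00     4,709.1583     9,418.3166      28,254.9497
  3     5,750.00     4,261.6817    12,785.0451      51,140.1805
  4     5,750.00     3,856.7255    15,426.9021      77,134.5106
  5    55,750.00    33,840.2437   169,201.2184   1,015,207.3102
  Σ                 51,871.4291   212,035.1021   1,182,144.1909
P = 51,871.4291.
Convexity = Σ t(t+1)·PV / [P·(1+y)²] = 1,182,144.1909 / (51,871.4291 × 1.221025) = 18.66456.

18.66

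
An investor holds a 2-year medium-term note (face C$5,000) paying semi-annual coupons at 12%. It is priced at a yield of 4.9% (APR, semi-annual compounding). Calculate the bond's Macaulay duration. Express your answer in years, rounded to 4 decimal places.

Periodic yield y = 0.0245. Discount each cash flow and weight by its period:
  t   CF        PV=CF/(1+0.0245)^t    t·PV
  1       300.00       292.8258       292.8258
  2       300.00       285.8231       571.6462
  3       300.00       278.9879       836.9637
  4     5,300.00     4,810.9187    19,243.6748
  Σ                  5,668.5555    20,945.1105
Price P = Σ PV = 5,668.5555.
Macaulay duration = Σ(t·PV) / P = 20,945.1105 / 5,668.5555 = 3.69496 half-year periods.
In years: 3.69496 / 2 = 1.84748 years.

1.8475 years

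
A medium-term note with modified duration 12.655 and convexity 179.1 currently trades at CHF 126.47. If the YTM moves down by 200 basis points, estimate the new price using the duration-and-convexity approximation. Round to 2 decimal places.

Duration effect: -D_mod·Δy = -12.655 × (-0.02) = +0.253100
Convexity effect: ½·C·(Δy)² = 0.5 × 179.1 × (-0.02)² = +0.0358200
ΔP/P ≈ +0.253100 + 0.0358200 = +0.288920
New price ≈ 126.47 × (1 + 0.288920) = 163.0097124.

CHF 163.01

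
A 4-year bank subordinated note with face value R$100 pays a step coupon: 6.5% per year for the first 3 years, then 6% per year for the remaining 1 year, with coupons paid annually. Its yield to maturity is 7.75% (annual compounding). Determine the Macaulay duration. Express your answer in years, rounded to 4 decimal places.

3.6387 years

Periodic yield y = 0.0775. Discount each cash flow and weight by its year:
  t   CF        PV=CF/(1+0.0775)^t    t·PV
  1         6.50         6.0325         6.0325
  2         6.50         5.5986        11.1972
  3         6.50         5.1959        15.5877
  4       106.00        78.6388       314.5551
  Σ                     95.4658       347.3725
Price P = Σ PV = 95.4658.
Macaulay duration = Σ(t·PV) / P = 347.3725 / 95.4658 = 3.63871 years.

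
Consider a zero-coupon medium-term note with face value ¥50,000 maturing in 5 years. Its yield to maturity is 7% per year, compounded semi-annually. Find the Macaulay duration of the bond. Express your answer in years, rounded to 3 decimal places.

5.000 years

A zero-coupon bond has a single cash flow at maturity, so its Macaulay duration equals its maturity: 5 years.
(Equivalently: 10 semi-annual periods ÷ 2 = 5 years.)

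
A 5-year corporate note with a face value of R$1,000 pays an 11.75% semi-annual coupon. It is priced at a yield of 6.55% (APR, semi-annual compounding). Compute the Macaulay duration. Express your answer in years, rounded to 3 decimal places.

Periodic yield y = 0.03275. Discount each cash flow and weight by its period:
  t   CF        PV=CF/(1+0.03275)^t    t·PV
  1        58.75        56.8870        56.8870
  2        58.75        55.0830       110.1660
  3        58.75        53.3362       160.0087
  4        58.75        51.6449       206.5794
  5        58.75        50.0071       250.0356
  6        58.75        48.4213       290.5279
  7        58.75        46.8858       328.2007
  8        58.75        45.3990       363.1920
  9        58.75        43.9593       395.6339
  10    1,058.75       767.0813     7,670.8128
  Σ                  1,218.7049     9,832.0440
Price P = Σ PV = 1,218.7049.
Macaulay duration = Σ(t·PV) / P = 9,832.0440 / 1,218.7049 = 8.06762 half-year periods.
In years: 8.06762 / 2 = 4.03381 years.

4.034 years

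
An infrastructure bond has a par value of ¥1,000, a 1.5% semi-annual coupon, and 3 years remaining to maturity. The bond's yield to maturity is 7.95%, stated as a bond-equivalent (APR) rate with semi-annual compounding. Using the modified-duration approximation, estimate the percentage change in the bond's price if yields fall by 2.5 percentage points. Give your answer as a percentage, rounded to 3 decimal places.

+7.064%

Periodic yield y = 0.03975. Modified duration first:
  t   CF        PV=CF/(1+0.03975)^t    t·PV
  1         7.50         7.2133         7.2133
  2         7.50         6.9375        13.8750
  3         7.50         6.6723        20.0168
  4         7.50         6.4172        25.6688
  5         7.50         6.1719        30.8593
  6     1,007.50       797.3913     4,784.3477
  Σ                    830.8034     4,881.9809
P = 830.8034; D_Mac = 5.87622 half-year periods = 2.93811 yrs; D_mod = 2.93811/(1+0.03975) = 2.82578 yrs.
ΔP/P ≈ -D_mod · Δy = -2.82578 × (-0.025) = +0.070645 = +7.0645%.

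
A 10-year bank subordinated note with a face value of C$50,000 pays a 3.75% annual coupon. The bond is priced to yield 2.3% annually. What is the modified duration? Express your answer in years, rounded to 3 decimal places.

Periodic yield y = 0.023. First find Macaulay duration:
  t   CF        PV=CF/(1+0.023)^t    t·PV
  1     1,875.00     1,832.8446     1,832.8446
  2     1,875.00     1,791.6369     3,583.2739
  3     1,875.00     1,751.3557     5,254.0672
  4     1,875.00     1,711.9802     6,847.9208
  5     1,875.00     1,673.4899     8,367.4497
  6     1,875.00     1,635.8650     9,815.1902
  7     1,875.00     1,599.0861    11,193.6024
  8     1,875.00     1,563.1340    12,505.0718
  9     1,875.00     1,527.9902    13,751.9118
  10   51,875.00    41,323.9448   413,239.4479
  Σ                 56,411.3274   486,390.7801
P = 56,411.3274; Macaulay duration = 486,390.7801 / 56,411.3274 = 8.62222 years.
Modified duration = D_Mac / (1 + y) = 8.62222 / 1.023 = 8.42837 years.

8.428 years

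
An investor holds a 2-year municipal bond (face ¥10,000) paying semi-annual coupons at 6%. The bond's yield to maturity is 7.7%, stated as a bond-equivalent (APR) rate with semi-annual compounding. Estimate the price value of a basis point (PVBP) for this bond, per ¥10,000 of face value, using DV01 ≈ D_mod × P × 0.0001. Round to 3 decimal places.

¥1.785

Periodic yield y = 0.0385.
  t   CF        PV=CF/(1+0.0385)^t    t·PV
  1       300.00       288.8782       288.8782
  2       300.00       278.1687       556.3374
  3       300.00       267.8562       803.5687
  4    10,300.00     8,855.4619    35,421.8478
  Σ                  9,690.3651    37,070.6321
P = 9,690.3651; D_Mac = 3.82551 half-year periods = 1.91276 yrs; D_mod = 1.84185 yrs.
DV01 ≈ 1.84185 × 9,690.3651 × 0.0001 = 1.784816.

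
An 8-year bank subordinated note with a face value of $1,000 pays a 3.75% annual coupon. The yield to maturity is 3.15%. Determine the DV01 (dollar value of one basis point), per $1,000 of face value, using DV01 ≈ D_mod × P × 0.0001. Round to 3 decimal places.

$0.715

Periodic yield y = 0.0315.
  t   CF        PV=CF/(1+0.0315)^t    t·PV
  1        37.50        36.3548        36.3548
  2        37.50        35.2446        70.4892
  3        37.50        34.1683       102.5049
  4        37.50        33.1249       132.4995
  5        37.50        32.1133       160.5666
  6        37.50        31.1326       186.7958
  7        37.50        30.1819       211.2733
  8     1,037.50       809.5324     6,476.2594
  Σ                  1,041.8529     7,376.7436
P = 1,041.8529; D_Mac = 7.08041 yrs; D_mod = 6.86419 yrs.
DV01 ≈ 6.86419 × 1,041.8529 × 0.0001 = 0.715147.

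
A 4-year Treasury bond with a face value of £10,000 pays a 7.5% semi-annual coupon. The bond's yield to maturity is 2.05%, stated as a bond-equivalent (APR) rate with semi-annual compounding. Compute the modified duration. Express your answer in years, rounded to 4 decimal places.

Periodic yield y = 0.01025. First find Macaulay duration:
  t   CF        PV=CF/(1+0.01025)^t    t·PV
  1       375.00       371.1952       371.1952
  2       375.00       367.4291       734.8582
  3       375.00       363.7012     1,091.1035
  4       375.00       360.0111     1,440.0442
  5       375.00       356.3584     1,781.7919
  6       375.00       352.7428     2,116.4566
  7       375.00       349.1638     2,444.1468
  8    10,375.00     9,562.1870    76,497.4960
  Σ                 12,082.7885    86,477.0924
P = 12,082.7885; Macaulay duration = 86,477.0924 / 12,082.7885 = 7.15705 half-year periods = 3.57852 years.
Modified duration = D_Mac / (1 + y) = 3.57852 / 1.01025 = 3.54222 years.

3.5422 years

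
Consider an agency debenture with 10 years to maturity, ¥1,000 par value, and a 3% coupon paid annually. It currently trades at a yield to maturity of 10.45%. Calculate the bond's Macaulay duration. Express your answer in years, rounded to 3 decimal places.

Periodic yield y = 0.1045. Discount each cash flow and weight by its year:
  t   CF        PV=CF/(1+0.1045)^t    t·PV
  1        30.00        27.1616        27.1616
  2        30.00        24.5918        49.1835
  3        30.00        22.2651        66.7952
  4        30.00        20.1585        80.6340
  5        30.00        18.2513        91.2563
  6        30.00        16.5244        99.1467
  7        30.00        14.9610       104.7271
  8        30.00        13.5455       108.3641
  9        30.00        12.2639       110.3754
  10    1,030.00       381.2238     3,812.2381
  Σ                    550.9469     4,549.8821
Price P = Σ PV = 550.9469.
Macaulay duration = Σ(t·PV) / P = 4,549.8821 / 550.9469 = 8.25829 years.

8.258 years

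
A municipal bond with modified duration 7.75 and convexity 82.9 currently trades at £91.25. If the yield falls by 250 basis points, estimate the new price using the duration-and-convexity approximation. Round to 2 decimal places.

£111.29

Duration effect: -D_mod·Δy = -7.75 × (-0.025) = +0.193750
Convexity effect: ½·C·(Δy)² = 0.5 × 82.9 × (-0.025)² = +0.02590625
ΔP/P ≈ +0.193750 + 0.02590625 = +0.21965625
New price ≈ 91.25 × (1 + 0.21965625) = 111.2936328125.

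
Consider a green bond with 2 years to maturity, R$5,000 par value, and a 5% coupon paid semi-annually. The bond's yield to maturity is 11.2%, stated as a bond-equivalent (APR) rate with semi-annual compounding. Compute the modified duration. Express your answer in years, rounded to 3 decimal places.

1.821 years

Periodic yield y = 0.056. First find Macaulay duration:
  t   CF        PV=CF/(1+0.056)^t    t·PV
  1       125.00       118.3712       118.3712
  2       125.00       112.0940       224.1879
  3       125.00       106.1496       318.4487
  4     5,125.00     4,121.3377    16,485.3506
  Σ                  4,457.9524    17,146.3585
P = 4,457.9524; Macaulay duration = 17,146.3585 / 4,457.9524 = 3.84624 half-year periods = 1.92312 years.
Modified duration = D_Mac / (1 + y) = 1.92312 / 1.056 = 1.82114 years.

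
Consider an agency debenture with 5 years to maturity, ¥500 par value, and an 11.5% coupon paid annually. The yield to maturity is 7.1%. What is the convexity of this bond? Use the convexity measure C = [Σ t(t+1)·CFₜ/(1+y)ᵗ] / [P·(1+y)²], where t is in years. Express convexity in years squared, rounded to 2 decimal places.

20.26

With y = 0.071:
  t   CF        PV=CF/(1+0.071)^t    t·PV        t(t+1)·PV
  1        57.50        53.6881        53.6881         107.3763
  2        57.50        50.1290       100.2580         300.7739
  3        57.50        46.8058       140.4173         561.6693
  4        57.50        43.7029       174.8115         874.0574
  5       557.50       395.6376     1,978.1878      11,869.1269
  Σ                    589.9633     2,447.3627      13,713.0038
P = 589.9633.
Convexity = Σ t(t+1)·PV / [P·(1+y)²] = 13,713.0038 / (589.9633 × 1.147041) = 20.26416.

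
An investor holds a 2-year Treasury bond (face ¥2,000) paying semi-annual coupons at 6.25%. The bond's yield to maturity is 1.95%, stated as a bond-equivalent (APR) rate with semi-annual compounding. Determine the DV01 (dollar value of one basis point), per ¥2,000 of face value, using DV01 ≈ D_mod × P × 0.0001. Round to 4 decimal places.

¥0.4111

Periodic yield y = 0.00975.
  t   CF        PV=CF/(1+0.00975)^t    t·PV
  1        62.50        61.8965        61.8965
  2        62.50        61.2988       122.5977
  3        62.50        60.7070       182.1209
  4     2,062.50     1,983.9856     7,935.9423
  Σ                  2,167.8879     8,302.5574
P = 2,167.8879; D_Mac = 3.82979 half-year periods = 1.91490 yrs; D_mod = 1.89641 yrs.
DV01 ≈ 1.89641 × 2,167.8879 × 0.0001 = 0.411119.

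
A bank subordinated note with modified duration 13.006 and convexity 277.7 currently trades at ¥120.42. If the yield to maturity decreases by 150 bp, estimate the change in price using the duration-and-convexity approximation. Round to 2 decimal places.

+¥27.25

Duration effect: -D_mod·Δy = -13.006 × (-0.015) = +0.195090
Convexity effect: ½·C·(Δy)² = 0.5 × 277.7 × (-0.015)² = +0.03124125
ΔP/P ≈ +0.195090 + 0.03124125 = +0.22633125
ΔP ≈ 120.42 × (+0.22633125) = +27.254809125.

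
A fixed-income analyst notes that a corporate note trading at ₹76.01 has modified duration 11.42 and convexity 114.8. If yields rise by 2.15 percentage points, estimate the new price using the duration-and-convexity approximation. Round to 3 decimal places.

Duration effect: -D_mod·Δy = -11.42 × (+0.0215) = -0.245530
Convexity effect: ½·C·(Δy)² = 0.5 × 114.8 × (0.0215)² = +0.02653315
ΔP/P ≈ -0.245530 + 0.02653315 = -0.21899685
New price ≈ 76.01 × (1 - 0.21899685) = 59.3640494315.

₹59.364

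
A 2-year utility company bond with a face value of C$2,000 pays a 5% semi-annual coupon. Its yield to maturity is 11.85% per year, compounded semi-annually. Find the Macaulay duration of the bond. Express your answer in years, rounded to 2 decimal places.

Periodic yield y = 0.05925. Discount each cash flow and weight by its period:
  t   CF        PV=CF/(1+0.05925)^t    t·PV
  1        50.00        47.2032        47.2032
  2        50.00        44.5629        89.1257
  3        50.00        42.0702       126.2106
  4     2,050.00     1,628.3958     6,513.5832
  Σ                  1,762.2321     6,776.1227
Price P = Σ PV = 1,762.2321.
Macaulay duration = Σ(t·PV) / P = 6,776.1227 / 1,762.2321 = 3.84519 half-year periods.
In years: 3.84519 / 2 = 1.92260 years.

1.92 years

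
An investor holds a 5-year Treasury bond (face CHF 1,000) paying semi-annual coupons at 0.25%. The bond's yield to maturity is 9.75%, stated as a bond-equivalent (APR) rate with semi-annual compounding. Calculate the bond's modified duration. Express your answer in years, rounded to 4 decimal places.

Periodic yield y = 0.04875. First find Macaulay duration:
  t   CF        PV=CF/(1+0.04875)^t    t·PV
  1         1.25         1.1919         1.1919
  2         1.25         1.1365         2.2730
  3         1.25         1.0837         3.2510
  4         1.25         1.0333         4.1332
  5         1.25         0.9853         4.9263
  6         1.25         0.9395         5.6368
  7         1.25         0.8958         6.2705
  8         1.25         0.8542         6.8332
  9         1.25         0.8144         7.3300
  10    1,001.25       622.0464     6,220.4641
  Σ                    630.9809     6,262.3100
P = 630.9809; Macaulay duration = 6,262.3100 / 630.9809 = 9.92472 half-year periods = 4.96236 years.
Modified duration = D_Mac / (1 + y) = 4.96236 / 1.04875 = 4.73169 years.

4.7317 years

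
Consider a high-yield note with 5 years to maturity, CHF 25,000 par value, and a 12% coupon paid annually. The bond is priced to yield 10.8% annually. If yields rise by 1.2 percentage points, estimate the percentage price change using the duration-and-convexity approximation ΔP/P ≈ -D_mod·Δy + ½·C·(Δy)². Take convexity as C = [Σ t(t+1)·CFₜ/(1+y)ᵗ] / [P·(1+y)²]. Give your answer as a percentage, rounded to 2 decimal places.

-4.26%

With y = 0.108:
  t   CF        PV=CF/(1+0.108)^t    t·PV        t(t+1)·PV
  1     3,000.00     2,707.5812     2,707.5812       5,415.1625
  2     3,000.00     2,443.6654     4,887.3307      14,661.9922
  3     3,000.00     2,205.4742     6,616.4225      26,465.6899
  4     3,000.00     1,990.5001     7,962.0006      39,810.0029
  5    28,000.00    16,767.1492    83,835.7461     503,014.4766
  Σ                 26,114.3701   106,009.0811     589,367.3240
P = 26,114.3701; D_Mac = 4.05942 yrs; D_mod = 3.66373 yrs; C = 18.38345.
Duration effect: -3.66373 × (+0.012) = -0.043965
Convexity effect: 0.5 × 18.38345 × (0.012)² = +0.0013236
ΔP/P ≈ -0.043965 + 0.0013236 = -0.042641 = -4.2641%.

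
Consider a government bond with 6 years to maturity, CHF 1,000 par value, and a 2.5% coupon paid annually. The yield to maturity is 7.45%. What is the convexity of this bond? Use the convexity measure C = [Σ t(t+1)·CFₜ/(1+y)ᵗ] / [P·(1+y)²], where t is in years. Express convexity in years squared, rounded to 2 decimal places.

33.06

With y = 0.0745:
  t   CF        PV=CF/(1+0.0745)^t    t·PV        t(t+1)·PV
  1        25.00        23.2666        23.2666          46.5333
  2        25.00        21.6535        43.3069         129.9207
  3        25.00        20.1521        60.4564         241.8254
  4        25.00        18.7549        75.0195         375.0976
  5        25.00        17.4545        87.2726         523.6356
  6     1,025.00       666.0170     3,996.1023      27,972.7160
  Σ                    767.2987     4,285.4243      29,289.7287
P = 767.2987.
Convexity = Σ t(t+1)·PV / [P·(1+y)²] = 29,289.7287 / (767.2987 × 1.154550) = 33.06268.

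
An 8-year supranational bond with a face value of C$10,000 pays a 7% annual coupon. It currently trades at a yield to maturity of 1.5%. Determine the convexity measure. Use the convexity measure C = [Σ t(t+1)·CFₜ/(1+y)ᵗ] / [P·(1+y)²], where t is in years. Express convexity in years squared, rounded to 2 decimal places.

With y = 0.015:
  t   CF        PV=CF/(1+0.015)^t    t·PV        t(t+1)·PV
  1       700.00       689.6552       689.6552       1,379.3103
  2       700.00       679.4632     1,358.9264       4,076.7793
  3       700.00       669.4219     2,008.2657       8,033.0627
  4       700.00       659.5290     2,638.1158      13,190.5792
  5       700.00       649.7822     3,248.9111      19,493.4668
  6       700.00       640.1795     3,841.0772      26,887.5405
  7       700.00       630.7188     4,415.0313      35,320.2502
  8    10,700.00     9,498.5090    75,988.0722     683,892.6498
  Σ                 14,117.2588    94,188.0550     792,273.6389
P = 14,117.2588.
Convexity = Σ t(t+1)·PV / [P·(1+y)²] = 792,273.6389 / (14,117.2588 × 1.030225) = 54.47444.

54.47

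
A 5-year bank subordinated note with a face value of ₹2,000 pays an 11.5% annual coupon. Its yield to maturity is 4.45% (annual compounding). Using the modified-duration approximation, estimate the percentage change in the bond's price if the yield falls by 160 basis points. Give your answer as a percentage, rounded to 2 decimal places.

Periodic yield y = 0.0445. Modified duration first:
  t   CF        PV=CF/(1+0.0445)^t    t·PV
  1       230.00       220.2011       220.2011
  2       230.00       210.8196       421.6392
  3       230.00       201.8378       605.5134
  4       230.00       193.2387       772.9547
  5     2,230.00     1,793.7530     8,968.7650
  Σ                  2,619.8501    10,989.0734
P = 2,619.8501; D_Mac = 4.19454 yrs; D_mod = 4.19454/(1+0.0445) = 4.01584 yrs.
ΔP/P ≈ -D_mod · Δy = -4.01584 × (-0.016) = +0.064253 = +6.4253%.

+6.43%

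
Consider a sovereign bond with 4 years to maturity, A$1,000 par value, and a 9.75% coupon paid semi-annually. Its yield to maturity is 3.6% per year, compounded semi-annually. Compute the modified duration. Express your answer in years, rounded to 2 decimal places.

Periodic yield y = 0.018. First find Macaulay duration:
  t   CF        PV=CF/(1+0.018)^t    t·PV
  1        48.75        47.8880        47.8880
  2        48.75        47.0413        94.0825
  3        48.75        46.2095       138.6285
  4        48.75        45.3924       181.5698
  5        48.75        44.5898       222.9491
  6        48.75        43.8014       262.8084
  7        48.75        43.0269       301.1884
  8     1,048.75       909.2635     7,274.1079
  Σ                  1,227.2128     8,523.2225
P = 1,227.2128; Macaulay duration = 8,523.2225 / 1,227.2128 = 6.94519 half-year periods = 3.47259 years.
Modified duration = D_Mac / (1 + y) = 3.47259 / 1.018 = 3.41119 years.

3.41 years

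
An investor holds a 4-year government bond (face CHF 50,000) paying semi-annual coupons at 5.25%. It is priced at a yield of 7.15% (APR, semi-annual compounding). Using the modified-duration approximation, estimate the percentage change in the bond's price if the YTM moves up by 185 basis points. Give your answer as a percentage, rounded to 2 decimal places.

Periodic yield y = 0.03575. Modified duration first:
  t   CF        PV=CF/(1+0.03575)^t    t·PV
  1     1,312.50     1,267.1977     1,267.1977
  2     1,312.50     1,223.4590     2,446.9180
  3     1,312.50     1,181.2300     3,543.6901
  4     1,312.50     1,140.4587     4,561.8346
  5     1,312.50     1,101.0945     5,505.4726
  6     1,312.50     1,063.0891     6,378.5345
  7     1,312.50     1,026.3955     7,184.7682
  8    51,312.50    38,742.1429   309,937.1432
  Σ                 46,745.0674   340,825.5590
P = 46,745.0674; D_Mac = 7.29116 half-year periods = 3.64558 yrs; D_mod = 3.64558/(1+0.03575) = 3.51975 yrs.
ΔP/P ≈ -D_mod · Δy = -3.51975 × (+0.0185) = -0.065115 = -6.5115%.

-6.51%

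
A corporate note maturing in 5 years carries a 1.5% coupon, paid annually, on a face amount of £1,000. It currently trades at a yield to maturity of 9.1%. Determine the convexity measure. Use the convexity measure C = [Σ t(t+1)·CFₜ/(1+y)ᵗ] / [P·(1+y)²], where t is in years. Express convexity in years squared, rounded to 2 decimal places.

24.01

With y = 0.091:
  t   CF        PV=CF/(1+0.091)^t    t·PV        t(t+1)·PV
  1        15.00        13.7489        13.7489          27.4977
  2        15.00        12.6021        25.2041          75.6124
  3        15.00        11.5509        34.6528         138.6112
  4        15.00        10.5875        42.3499         211.7494
  5     1,015.00       656.6626     3,283.3131      19,699.8783
  Σ                    705.1519     3,399.2687      20,153.3491
P = 705.1519.
Convexity = Σ t(t+1)·PV / [P·(1+y)²] = 20,153.3491 / (705.1519 × 1.190281) = 24.01126.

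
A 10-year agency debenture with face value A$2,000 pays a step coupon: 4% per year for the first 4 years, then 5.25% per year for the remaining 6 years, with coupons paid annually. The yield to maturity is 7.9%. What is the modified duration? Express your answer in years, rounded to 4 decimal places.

Periodic yield y = 0.079. First find Macaulay duration:
  t   CF        PV=CF/(1+0.079)^t    t·PV
  1        80.00        74.1427        74.1427
  2        80.00        68.7143       137.4286
  3        80.00        63.6833       191.0499
  4        80.00        59.0207       236.0827
  5       105.00        71.7930       358.9650
  6       105.00        66.5366       399.2196
  7       105.00        61.6651       431.6554
  8       105.00        57.1502       457.2016
  9       105.00        52.9659       476.6930
  10    2,105.00       984.0964     9,840.9642
  Σ                  1,559.7682    12,603.4029
P = 1,559.7682; Macaulay duration = 12,603.4029 / 1,559.7682 = 8.08031 years.
Modified duration = D_Mac / (1 + y) = 8.08031 / 1.079 = 7.48870 years.

7.4887 years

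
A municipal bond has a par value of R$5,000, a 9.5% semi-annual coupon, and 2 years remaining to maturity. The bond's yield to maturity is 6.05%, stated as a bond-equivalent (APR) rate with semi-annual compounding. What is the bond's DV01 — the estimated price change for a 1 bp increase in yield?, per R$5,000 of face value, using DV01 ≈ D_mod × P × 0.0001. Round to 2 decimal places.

R$0.97

Periodic yield y = 0.03025.
  t   CF        PV=CF/(1+0.03025)^t    t·PV
  1       237.50       230.5266       230.5266
  2       237.50       223.7579       447.5158
  3       237.50       217.1880       651.5639
  4     5,237.50     4,648.9357    18,595.7430
  Σ                  5,320.4082    19,925.3492
P = 5,320.4082; D_Mac = 3.74508 half-year periods = 1.87254 yrs; D_mod = 1.81756 yrs.
DV01 ≈ 1.81756 × 5,320.4082 × 0.0001 = 0.967015.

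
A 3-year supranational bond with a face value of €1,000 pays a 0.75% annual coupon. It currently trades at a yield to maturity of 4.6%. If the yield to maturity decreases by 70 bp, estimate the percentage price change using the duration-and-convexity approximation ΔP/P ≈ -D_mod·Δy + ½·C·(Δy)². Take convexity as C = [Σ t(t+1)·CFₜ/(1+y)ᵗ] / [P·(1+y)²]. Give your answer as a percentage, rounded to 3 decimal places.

With y = 0.046:
  t   CF        PV=CF/(1+0.046)^t    t·PV        t(t+1)·PV
  1         7.50         7.1702         7.1702          14.3403
  2         7.50         6.8548        13.7097          41.1291
  3     1,007.50       880.3391     2,641.0174      10,564.0694
  Σ                    894.3641     2,661.8972      10,619.5389
P = 894.3641; D_Mac = 2.97630 yrs; D_mod = 2.84541 yrs; C = 10.85245.
Duration effect: -2.84541 × (-0.007) = +0.019918
Convexity effect: 0.5 × 10.85245 × (-0.007)² = +0.0002659
ΔP/P ≈ +0.019918 + 0.0002659 = +0.020184 = +2.0184%.

+2.018%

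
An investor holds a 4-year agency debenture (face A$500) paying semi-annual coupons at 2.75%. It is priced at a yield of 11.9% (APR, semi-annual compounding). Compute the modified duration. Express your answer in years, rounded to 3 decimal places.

Periodic yield y = 0.0595. First find Macaulay duration:
  t   CF        PV=CF/(1+0.0595)^t    t·PV
  1        6.875         6.4889         6.4889
  2        6.875         6.1245        12.2490
  3        6.875         5.7806        17.3417
  4        6.875         5.4559        21.8237
  5        6.875         5.1495        25.7477
  6        6.875         4.8603        29.1621
  7        6.875         4.5874        32.1118
  8      506.875       319.2223     2,553.7782
  Σ                    357.6694     2,698.7030
P = 357.6694; Macaulay duration = 2,698.7030 / 357.6694 = 7.54524 half-year periods = 3.77262 years.
Modified duration = D_Mac / (1 + y) = 3.77262 / 1.0595 = 3.56076 years.

3.561 years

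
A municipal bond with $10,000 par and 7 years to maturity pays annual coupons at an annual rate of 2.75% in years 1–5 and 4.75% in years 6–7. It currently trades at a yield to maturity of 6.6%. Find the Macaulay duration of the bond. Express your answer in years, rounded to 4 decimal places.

6.3838 years

Periodic yield y = 0.066. Discount each cash flow and weight by its year:
  t   CF        PV=CF/(1+0.066)^t    t·PV
  1       275.00       257.9737       257.9737
  2       275.00       242.0016       484.0033
  3       275.00       227.0184       681.0552
  4       275.00       212.9629       851.8514
  5       275.00       199.7775       998.8877
  6       475.00       323.7057     1,942.2344
  7    10,475.00     6,696.5883    46,876.1180
  Σ                  8,160.0282    52,092.1237
Price P = Σ PV = 8,160.0282.
Macaulay duration = Σ(t·PV) / P = 52,092.1237 / 8,160.0282 = 6.38382 years.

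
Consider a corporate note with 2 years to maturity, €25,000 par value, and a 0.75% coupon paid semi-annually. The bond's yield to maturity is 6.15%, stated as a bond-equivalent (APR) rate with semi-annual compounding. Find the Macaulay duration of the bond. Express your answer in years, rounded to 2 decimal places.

1.99 years

Periodic yield y = 0.03075. Discount each cash flow and weight by its period:
  t   CF        PV=CF/(1+0.03075)^t    t·PV
  1        93.75        90.9532        90.9532
  2        93.75        88.2398       176.4796
  3        93.75        85.6074       256.8222
  4    25,093.75    22,230.6516    88,922.6065
  Σ                 22,495.4520    89,446.8615
Price P = Σ PV = 22,495.4520.
Macaulay duration = Σ(t·PV) / P = 89,446.8615 / 22,495.4520 = 3.97622 half-year periods.
In years: 3.97622 / 2 = 1.98811 years.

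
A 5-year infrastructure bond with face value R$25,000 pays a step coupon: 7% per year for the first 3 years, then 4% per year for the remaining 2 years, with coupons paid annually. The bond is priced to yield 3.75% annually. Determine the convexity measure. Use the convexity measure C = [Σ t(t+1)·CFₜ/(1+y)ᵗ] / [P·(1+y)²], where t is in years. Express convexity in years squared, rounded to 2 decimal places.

23.69

With y = 0.0375:
  t   CF        PV=CF/(1+0.0375)^t    t·PV        t(t+1)·PV
  1     1,750.00     1,686.7470     1,686.7470       3,373.4940
  2     1,750.00     1,625.7802     3,251.5605       9,754.6814
  3     1,750.00     1,567.0171     4,701.0513      18,804.2051
  4     1,000.00       863.0731     3,452.2924      17,261.4619
  5    26,000.00    21,628.8197   108,144.0987     648,864.5921
  Σ                 27,371.4371   121,235.7498     698,058.4344
P = 27,371.4371.
Convexity = Σ t(t+1)·PV / [P·(1+y)²] = 698,058.4344 / (27,371.4371 × 1.076406) = 23.69289.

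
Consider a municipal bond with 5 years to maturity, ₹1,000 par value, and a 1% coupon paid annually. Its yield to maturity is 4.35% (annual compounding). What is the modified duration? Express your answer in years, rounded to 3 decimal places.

4.688 years

Periodic yield y = 0.0435. First find Macaulay duration:
  t   CF        PV=CF/(1+0.0435)^t    t·PV
  1        10.00         9.5831         9.5831
  2        10.00         9.1836        18.3673
  3        10.00         8.8008        26.4024
  4        10.00         8.4339        33.7357
  5     1,010.00       816.3175     4,081.5875
  Σ                    852.3190     4,169.6761
P = 852.3190; Macaulay duration = 4,169.6761 / 852.3190 = 4.89215 years.
Modified duration = D_Mac / (1 + y) = 4.89215 / 1.0435 = 4.68822 years.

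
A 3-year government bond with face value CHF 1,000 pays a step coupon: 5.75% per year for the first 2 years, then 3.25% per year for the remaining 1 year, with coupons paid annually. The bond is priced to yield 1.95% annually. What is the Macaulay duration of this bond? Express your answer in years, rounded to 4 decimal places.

Periodic yield y = 0.0195. Discount each cash flow and weight by its year:
  t   CF        PV=CF/(1+0.0195)^t    t·PV
  1        57.50        56.4002        56.4002
  2        57.50        55.3214       110.6429
  3     1,032.50       974.3800     2,923.1401
  Σ                  1,086.1016     3,090.1831
Price P = Σ PV = 1,086.1016.
Macaulay duration = Σ(t·PV) / P = 3,090.1831 / 1,086.1016 = 2.84521 years.

2.8452 years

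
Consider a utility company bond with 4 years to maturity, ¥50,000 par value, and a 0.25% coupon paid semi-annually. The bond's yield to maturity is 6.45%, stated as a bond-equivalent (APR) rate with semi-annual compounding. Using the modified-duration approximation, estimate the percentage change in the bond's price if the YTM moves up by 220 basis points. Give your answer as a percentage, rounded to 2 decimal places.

-8.48%

Periodic yield y = 0.03225. Modified duration first:
  t   CF        PV=CF/(1+0.03225)^t    t·PV
  1        62.50        60.5473        60.5473
  2        62.50        58.6557       117.3114
  3        62.50        56.8232       170.4695
  4        62.50        55.0479       220.1914
  5        62.50        53.3280       266.6402
  6        62.50        51.6619       309.9716
  7        62.50        50.0479       350.3352
  8    50,062.50    38,835.9024   310,687.2193
  Σ                 39,222.0143   312,182.6859
P = 39,222.0143; D_Mac = 7.95937 half-year periods = 3.97969 yrs; D_mod = 3.97969/(1+0.03225) = 3.85535 yrs.
ΔP/P ≈ -D_mod · Δy = -3.85535 × (+0.022) = -0.084818 = -8.4818%.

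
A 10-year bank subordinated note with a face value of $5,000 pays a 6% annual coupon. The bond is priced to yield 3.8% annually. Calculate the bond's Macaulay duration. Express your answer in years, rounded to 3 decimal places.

7.998 years

Periodic yield y = 0.038. Discount each cash flow and weight by its year:
  t   CF        PV=CF/(1+0.038)^t    t·PV
  1       300.00       289.0173       289.0173
  2       300.00       278.4367       556.8735
  3       300.00       268.2435       804.7305
  4       300.00       258.4234     1,033.6936
  5       300.00       248.9628     1,244.8141
  6       300.00       239.8486     1,439.0914
  7       300.00       231.0680     1,617.4759
  8       300.00       222.6089     1,780.8708
  9       300.00       214.4594     1,930.1345
  10    5,300.00     3,650.0796    36,500.7959
  Σ                  5,901.1482    47,197.4976
Price P = Σ PV = 5,901.1482.
Macaulay duration = Σ(t·PV) / P = 47,197.4976 / 5,901.1482 = 7.99802 years.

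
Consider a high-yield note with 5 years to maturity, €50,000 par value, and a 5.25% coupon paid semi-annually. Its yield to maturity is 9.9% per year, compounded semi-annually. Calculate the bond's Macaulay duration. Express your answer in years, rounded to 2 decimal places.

4.39 years

Periodic yield y = 0.0495. Discount each cash flow and weight by its period:
  t   CF        PV=CF/(1+0.0495)^t    t·PV
  1     1,312.50     1,250.5955     1,250.5955
  2     1,312.50     1,191.6108     2,383.2216
  3     1,312.50     1,135.4081     3,406.2243
  4     1,312.50     1,081.8562     4,327.4248
  5     1,312.50     1,030.8301     5,154.1506
  6     1,312.50       982.2107     5,893.2641
  7     1,312.50       935.8844     6,551.1909
  8     1,312.50       891.7431     7,133.9450
  9     1,312.50       849.6838     7,647.1540
  10   51,312.50    31,651.8242   316,518.2423
  Σ                 41,001.6469   360,265.4130
Price P = Σ PV = 41,001.6469.
Macaulay duration = Σ(t·PV) / P = 360,265.4130 / 41,001.6469 = 8.78661 half-year periods.
In years: 8.78661 / 2 = 4.39330 years.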